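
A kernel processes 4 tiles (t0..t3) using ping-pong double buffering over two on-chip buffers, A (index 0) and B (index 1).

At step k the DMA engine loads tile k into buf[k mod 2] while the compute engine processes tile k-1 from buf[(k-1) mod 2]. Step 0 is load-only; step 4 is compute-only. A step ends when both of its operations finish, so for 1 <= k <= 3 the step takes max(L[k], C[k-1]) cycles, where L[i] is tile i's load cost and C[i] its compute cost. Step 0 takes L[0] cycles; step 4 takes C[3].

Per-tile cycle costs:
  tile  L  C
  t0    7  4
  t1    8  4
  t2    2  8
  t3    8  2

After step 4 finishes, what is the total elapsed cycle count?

end_cycle[4] = 29

step 0: L[0]=7 → dur=7, Σ=7 | A=load:t0 B=idle [load-only]
step 1: L[1]=8 C[0]=4 → dur=8, Σ=15 | A=compute:t0 B=load:t1 [load-bound]
step 2: L[2]=2 C[1]=4 → dur=4, Σ=19 | A=load:t2 B=compute:t1 [compute-bound]
step 3: L[3]=8 C[2]=8 → dur=8, Σ=27 | A=compute:t2 B=load:t3 [tied]
step 4: C[3]=2 → dur=2, Σ=29 | A=idle B=compute:t3 [compute-only]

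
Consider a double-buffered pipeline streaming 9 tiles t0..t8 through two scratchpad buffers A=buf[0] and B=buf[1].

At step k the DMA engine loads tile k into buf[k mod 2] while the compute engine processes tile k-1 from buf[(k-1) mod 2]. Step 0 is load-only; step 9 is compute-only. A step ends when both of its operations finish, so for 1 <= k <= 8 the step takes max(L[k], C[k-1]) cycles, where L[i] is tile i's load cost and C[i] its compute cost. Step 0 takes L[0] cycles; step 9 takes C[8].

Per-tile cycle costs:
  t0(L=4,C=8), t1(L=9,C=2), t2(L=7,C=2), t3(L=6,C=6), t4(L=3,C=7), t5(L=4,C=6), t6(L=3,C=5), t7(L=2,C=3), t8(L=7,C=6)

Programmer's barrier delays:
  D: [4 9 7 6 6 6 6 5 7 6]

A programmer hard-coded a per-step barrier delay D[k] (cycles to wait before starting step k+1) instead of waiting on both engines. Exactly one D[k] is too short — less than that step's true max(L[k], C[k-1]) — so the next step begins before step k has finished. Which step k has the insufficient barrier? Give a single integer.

hazard at step 5

[0] required=L[0]=4=4 vs D=4 ok
[1] required=max(L[1]=9,C[0]=8)=9 vs D=9 ok
[2] required=max(L[2]=7,C[1]=2)=7 vs D=7 ok
[3] required=max(L[3]=6,C[2]=2)=6 vs D=6 ok
[4] required=max(L[4]=3,C[3]=6)=6 vs D=6 ok
[5] required=max(L[5]=4,C[4]=7)=7 vs D=6 SHORT
[6] required=max(L[6]=3,C[5]=6)=6 vs D=6 ok
[7] required=max(L[7]=2,C[6]=5)=5 vs D=5 ok
[8] required=max(L[8]=7,C[7]=3)=7 vs D=7 ok
[9] required=C[8]=6=6 vs D=6 ok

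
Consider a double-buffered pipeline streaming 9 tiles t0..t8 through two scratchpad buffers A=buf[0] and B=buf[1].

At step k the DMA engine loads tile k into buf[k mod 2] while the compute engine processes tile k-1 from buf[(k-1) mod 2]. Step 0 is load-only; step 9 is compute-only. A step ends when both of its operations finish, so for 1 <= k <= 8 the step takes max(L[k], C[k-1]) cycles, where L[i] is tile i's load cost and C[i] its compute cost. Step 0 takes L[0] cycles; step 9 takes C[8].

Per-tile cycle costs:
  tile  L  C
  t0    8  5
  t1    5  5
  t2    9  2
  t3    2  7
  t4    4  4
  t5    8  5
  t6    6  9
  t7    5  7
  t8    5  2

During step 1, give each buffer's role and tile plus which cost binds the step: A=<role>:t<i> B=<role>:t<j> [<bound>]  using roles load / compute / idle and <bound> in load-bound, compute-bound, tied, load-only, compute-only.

step 1: A=compute:t0 B=load:t1 [tied]

  0. 8=8c; end=8; A:t0 B:-
  1. max(5,5)=5c; end=13; A:t0 B:t1
  2. max(9,5)=9c; end=22; A:t2 B:t1
  3. max(2,2)=2c; end=24; A:t2 B:t3
  4. max(4,7)=7c; end=31; A:t4 B:t3
  5. max(8,4)=8c; end=39; A:t4 B:t5
  6. max(6,5)=6c; end=45; A:t6 B:t5
  7. max(5,9)=9c; end=54; A:t6 B:t7
  8. max(5,7)=7c; end=61; A:t8 B:t7
  9. 2=2c; end=63; A:t8 B:t7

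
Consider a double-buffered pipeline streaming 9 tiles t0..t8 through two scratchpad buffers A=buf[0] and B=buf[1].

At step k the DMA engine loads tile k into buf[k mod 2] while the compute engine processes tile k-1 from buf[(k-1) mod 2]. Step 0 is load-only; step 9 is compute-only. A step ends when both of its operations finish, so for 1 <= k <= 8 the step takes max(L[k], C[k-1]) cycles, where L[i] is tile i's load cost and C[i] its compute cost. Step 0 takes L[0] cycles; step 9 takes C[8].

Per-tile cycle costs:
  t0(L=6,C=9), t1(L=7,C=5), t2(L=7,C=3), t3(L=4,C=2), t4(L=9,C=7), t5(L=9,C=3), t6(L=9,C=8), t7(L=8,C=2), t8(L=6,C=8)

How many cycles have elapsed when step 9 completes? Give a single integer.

k=0 load=t0/6c comp=- wait=6 total=6
k=1 load=t1/7c comp=t0/9c wait=9 total=15
k=2 load=t2/7c comp=t1/5c wait=7 total=22
k=3 load=t3/4c comp=t2/3c wait=4 total=26
k=4 load=t4/9c comp=t3/2c wait=9 total=35
k=5 load=t5/9c comp=t4/7c wait=9 total=44
k=6 load=t6/9c comp=t5/3c wait=9 total=53
k=7 load=t7/8c comp=t6/8c wait=8 total=61
k=8 load=t8/6c comp=t7/2c wait=6 total=67
k=9 load=- comp=t8/8c wait=8 total=75

end_cycle[9] = 75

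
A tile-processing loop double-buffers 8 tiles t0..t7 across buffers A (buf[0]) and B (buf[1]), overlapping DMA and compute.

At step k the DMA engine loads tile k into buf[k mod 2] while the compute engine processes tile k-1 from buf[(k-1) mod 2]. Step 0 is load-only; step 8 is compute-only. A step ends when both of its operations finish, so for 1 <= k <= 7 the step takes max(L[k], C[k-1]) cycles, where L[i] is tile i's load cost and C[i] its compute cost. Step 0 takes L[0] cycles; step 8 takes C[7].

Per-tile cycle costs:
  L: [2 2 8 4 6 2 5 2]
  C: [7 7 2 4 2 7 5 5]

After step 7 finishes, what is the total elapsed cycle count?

  0. 2=2c; end=2; A:t0 B:-
  1. max(2,7)=7c; end=9; A:t0 B:t1
  2. max(8,7)=8c; end=17; A:t2 B:t1
  3. max(4,2)=4c; end=21; A:t2 B:t3
  4. max(6,4)=6c; end=27; A:t4 B:t3
  5. max(2,2)=2c; end=29; A:t4 B:t5
  6. max(5,7)=7c; end=36; A:t6 B:t5
  7. max(2,5)=5c; end=41; A:t6 B:t7
  8. 5=5c; end=46; A:t6 B:t7

end_cycle[7] = 41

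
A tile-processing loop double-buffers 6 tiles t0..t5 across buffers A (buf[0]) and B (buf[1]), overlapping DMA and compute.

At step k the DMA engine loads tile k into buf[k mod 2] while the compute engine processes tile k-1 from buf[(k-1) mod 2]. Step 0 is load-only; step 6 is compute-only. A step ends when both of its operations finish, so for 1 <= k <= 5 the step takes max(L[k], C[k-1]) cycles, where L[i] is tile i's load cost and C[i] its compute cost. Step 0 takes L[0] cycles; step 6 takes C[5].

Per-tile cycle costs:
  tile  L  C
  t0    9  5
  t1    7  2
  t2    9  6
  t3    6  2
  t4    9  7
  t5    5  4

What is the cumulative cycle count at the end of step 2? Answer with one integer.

end_cycle[2] = 25

k=0 load=t0/9c comp=- wait=9 total=9
k=1 load=t1/7c comp=t0/5c wait=7 total=16
k=2 load=t2/9c comp=t1/2c wait=9 total=25
k=3 load=t3/6c comp=t2/6c wait=6 total=31
k=4 load=t4/9c comp=t3/2c wait=9 total=40
k=5 load=t5/5c comp=t4/7c wait=7 total=47
k=6 load=- comp=t5/4c wait=4 total=51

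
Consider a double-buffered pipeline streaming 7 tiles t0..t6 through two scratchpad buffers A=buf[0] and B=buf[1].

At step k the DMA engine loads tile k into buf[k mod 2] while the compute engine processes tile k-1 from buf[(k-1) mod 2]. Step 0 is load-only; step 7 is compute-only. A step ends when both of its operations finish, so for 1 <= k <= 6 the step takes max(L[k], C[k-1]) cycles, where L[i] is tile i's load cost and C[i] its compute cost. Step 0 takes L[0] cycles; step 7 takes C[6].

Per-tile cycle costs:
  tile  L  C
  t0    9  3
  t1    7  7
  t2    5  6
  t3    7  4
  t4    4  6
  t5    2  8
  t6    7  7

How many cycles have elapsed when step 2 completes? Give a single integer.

end_cycle[2] = 23

k=0 load=t0/9c comp=- wait=9 total=9
k=1 load=t1/7c comp=t0/3c wait=7 total=16
k=2 load=t2/5c comp=t1/7c wait=7 total=23
k=3 load=t3/7c comp=t2/6c wait=7 total=30
k=4 load=t4/4c comp=t3/4c wait=4 total=34
k=5 load=t5/2c comp=t4/6c wait=6 total=40
k=6 load=t6/7c comp=t5/8c wait=8 total=48
k=7 load=- comp=t6/7c wait=7 total=55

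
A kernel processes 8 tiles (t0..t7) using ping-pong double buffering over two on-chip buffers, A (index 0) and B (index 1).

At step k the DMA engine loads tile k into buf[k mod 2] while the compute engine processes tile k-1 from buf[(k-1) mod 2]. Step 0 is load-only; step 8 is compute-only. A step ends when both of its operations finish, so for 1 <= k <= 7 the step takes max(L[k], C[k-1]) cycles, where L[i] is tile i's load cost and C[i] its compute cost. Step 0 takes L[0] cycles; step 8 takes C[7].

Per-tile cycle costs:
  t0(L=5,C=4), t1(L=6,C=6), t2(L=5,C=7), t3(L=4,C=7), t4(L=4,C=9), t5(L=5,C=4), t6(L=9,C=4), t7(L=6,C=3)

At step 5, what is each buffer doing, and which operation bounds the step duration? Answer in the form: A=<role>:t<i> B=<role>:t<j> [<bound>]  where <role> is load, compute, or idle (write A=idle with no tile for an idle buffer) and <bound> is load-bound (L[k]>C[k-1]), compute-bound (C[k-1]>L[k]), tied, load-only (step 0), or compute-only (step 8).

step 5: A=compute:t4 B=load:t5 [compute-bound]

k=0 load=t0/5c comp=- wait=5 total=5
k=1 load=t1/6c comp=t0/4c wait=6 total=11
k=2 load=t2/5c comp=t1/6c wait=6 total=17
k=3 load=t3/4c comp=t2/7c wait=7 total=24
k=4 load=t4/4c comp=t3/7c wait=7 total=31
k=5 load=t5/5c comp=t4/9c wait=9 total=40
k=6 load=t6/9c comp=t5/4c wait=9 total=49
k=7 load=t7/6c comp=t6/4c wait=6 total=55
k=8 load=- comp=t7/3c wait=3 total=58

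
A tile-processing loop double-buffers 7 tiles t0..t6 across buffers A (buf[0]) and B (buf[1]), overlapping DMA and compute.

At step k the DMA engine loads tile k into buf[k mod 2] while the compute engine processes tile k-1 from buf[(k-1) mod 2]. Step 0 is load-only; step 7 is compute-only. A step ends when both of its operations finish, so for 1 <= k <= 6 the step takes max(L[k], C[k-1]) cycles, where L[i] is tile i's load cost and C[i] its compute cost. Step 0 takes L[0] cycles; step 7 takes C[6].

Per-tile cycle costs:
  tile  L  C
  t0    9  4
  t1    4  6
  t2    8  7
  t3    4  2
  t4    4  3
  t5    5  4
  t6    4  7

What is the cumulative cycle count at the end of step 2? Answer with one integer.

end_cycle[2] = 21

k=0 load=t0/9c comp=- wait=9 total=9
k=1 load=t1/4c comp=t0/4c wait=4 total=13
k=2 load=t2/8c comp=t1/6c wait=8 total=21
k=3 load=t3/4c comp=t2/7c wait=7 total=28
k=4 load=t4/4c comp=t3/2c wait=4 total=32
k=5 load=t5/5c comp=t4/3c wait=5 total=37
k=6 load=t6/4c comp=t5/4c wait=4 total=41
k=7 load=- comp=t6/7c wait=7 total=48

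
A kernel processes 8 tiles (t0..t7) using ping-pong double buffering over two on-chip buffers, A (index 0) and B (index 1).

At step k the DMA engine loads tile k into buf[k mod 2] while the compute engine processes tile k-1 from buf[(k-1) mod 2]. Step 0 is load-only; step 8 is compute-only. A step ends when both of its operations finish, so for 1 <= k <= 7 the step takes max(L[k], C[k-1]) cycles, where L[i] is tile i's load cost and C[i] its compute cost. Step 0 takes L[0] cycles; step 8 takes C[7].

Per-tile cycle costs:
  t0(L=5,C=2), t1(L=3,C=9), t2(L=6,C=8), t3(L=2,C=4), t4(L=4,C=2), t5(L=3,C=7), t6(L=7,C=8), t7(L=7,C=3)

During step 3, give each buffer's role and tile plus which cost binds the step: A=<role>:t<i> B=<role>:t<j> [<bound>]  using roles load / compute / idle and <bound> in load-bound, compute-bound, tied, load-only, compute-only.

step 3: A=compute:t2 B=load:t3 [compute-bound]

k=0 load=t0/5c comp=- wait=5 total=5
k=1 load=t1/3c comp=t0/2c wait=3 total=8
k=2 load=t2/6c comp=t1/9c wait=9 total=17
k=3 load=t3/2c comp=t2/8c wait=8 total=25
k=4 load=t4/4c comp=t3/4c wait=4 total=29
k=5 load=t5/3c comp=t4/2c wait=3 total=32
k=6 load=t6/7c comp=t5/7c wait=7 total=39
k=7 load=t7/7c comp=t6/8c wait=8 total=47
k=8 load=- comp=t7/3c wait=3 total=50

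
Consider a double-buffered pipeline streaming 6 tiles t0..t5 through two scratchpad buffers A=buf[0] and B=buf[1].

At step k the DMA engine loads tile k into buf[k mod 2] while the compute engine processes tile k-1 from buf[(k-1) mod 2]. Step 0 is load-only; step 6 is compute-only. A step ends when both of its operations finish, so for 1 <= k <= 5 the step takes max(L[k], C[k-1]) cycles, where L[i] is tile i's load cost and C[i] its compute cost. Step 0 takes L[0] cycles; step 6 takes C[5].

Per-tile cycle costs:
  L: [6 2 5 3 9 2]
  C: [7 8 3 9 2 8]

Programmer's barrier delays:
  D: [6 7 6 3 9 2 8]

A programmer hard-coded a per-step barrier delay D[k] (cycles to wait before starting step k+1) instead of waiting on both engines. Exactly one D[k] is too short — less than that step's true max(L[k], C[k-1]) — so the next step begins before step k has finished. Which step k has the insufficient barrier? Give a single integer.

hazard at step 2

k=0 barrier L[0]=6→6c, D[0]=6 ok
k=1 barrier max(L[1]=2,C[0]=7)→7c, D[1]=7 ok
k=2 barrier max(L[2]=5,C[1]=8)→8c, D[2]=6 SHORT
k=3 barrier max(L[3]=3,C[2]=3)→3c, D[3]=3 ok
k=4 barrier max(L[4]=9,C[3]=9)→9c, D[4]=9 ok
k=5 barrier max(L[5]=2,C[4]=2)→2c, D[5]=2 ok
k=6 barrier C[5]=8→8c, D[6]=8 ok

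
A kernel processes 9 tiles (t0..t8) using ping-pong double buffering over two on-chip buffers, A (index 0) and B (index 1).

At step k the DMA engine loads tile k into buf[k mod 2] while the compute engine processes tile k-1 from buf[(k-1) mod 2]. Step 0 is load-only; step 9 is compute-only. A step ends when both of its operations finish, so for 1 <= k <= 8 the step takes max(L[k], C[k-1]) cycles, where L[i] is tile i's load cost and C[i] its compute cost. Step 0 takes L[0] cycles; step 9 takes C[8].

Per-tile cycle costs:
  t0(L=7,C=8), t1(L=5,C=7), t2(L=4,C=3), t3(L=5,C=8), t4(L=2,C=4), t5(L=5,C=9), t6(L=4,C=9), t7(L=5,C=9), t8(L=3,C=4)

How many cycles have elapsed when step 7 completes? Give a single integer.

end_cycle[7] = 58

[0] DMA t0→A (7c) ∥ CU idle ⇒ 7c, clock 7
[1] DMA t1→B (5c) ∥ CU A:t0 (8c) ⇒ 8c, clock 15
[2] DMA t2→A (4c) ∥ CU B:t1 (7c) ⇒ 7c, clock 22
[3] DMA t3→B (5c) ∥ CU A:t2 (3c) ⇒ 5c, clock 27
[4] DMA t4→A (2c) ∥ CU B:t3 (8c) ⇒ 8c, clock 35
[5] DMA t5→B (5c) ∥ CU A:t4 (4c) ⇒ 5c, clock 40
[6] DMA t6→A (4c) ∥ CU B:t5 (9c) ⇒ 9c, clock 49
[7] DMA t7→B (5c) ∥ CU A:t6 (9c) ⇒ 9c, clock 58
[8] DMA t8→A (3c) ∥ CU B:t7 (9c) ⇒ 9c, clock 67
[9] DMA idle ∥ CU A:t8 (4c) ⇒ 4c, clock 71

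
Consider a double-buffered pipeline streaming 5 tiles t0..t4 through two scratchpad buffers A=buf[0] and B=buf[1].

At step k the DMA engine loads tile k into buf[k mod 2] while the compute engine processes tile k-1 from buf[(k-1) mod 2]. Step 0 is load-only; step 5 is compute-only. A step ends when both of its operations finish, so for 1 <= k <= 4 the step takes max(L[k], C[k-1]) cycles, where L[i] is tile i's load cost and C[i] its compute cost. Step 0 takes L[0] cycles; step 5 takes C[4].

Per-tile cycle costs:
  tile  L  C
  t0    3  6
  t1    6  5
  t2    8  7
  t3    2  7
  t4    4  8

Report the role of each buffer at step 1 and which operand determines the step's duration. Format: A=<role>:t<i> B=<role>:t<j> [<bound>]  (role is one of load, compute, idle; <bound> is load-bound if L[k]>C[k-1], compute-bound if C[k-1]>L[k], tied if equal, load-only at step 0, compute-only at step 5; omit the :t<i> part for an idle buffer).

k=0 load=t0/3c comp=- wait=3 total=3
k=1 load=t1/6c comp=t0/6c wait=6 total=9
k=2 load=t2/8c comp=t1/5c wait=8 total=17
k=3 load=t3/2c comp=t2/7c wait=7 total=24
k=4 load=t4/4c comp=t3/7c wait=7 total=31
k=5 load=- comp=t4/8c wait=8 total=39

step 1: A=compute:t0 B=load:t1 [tied]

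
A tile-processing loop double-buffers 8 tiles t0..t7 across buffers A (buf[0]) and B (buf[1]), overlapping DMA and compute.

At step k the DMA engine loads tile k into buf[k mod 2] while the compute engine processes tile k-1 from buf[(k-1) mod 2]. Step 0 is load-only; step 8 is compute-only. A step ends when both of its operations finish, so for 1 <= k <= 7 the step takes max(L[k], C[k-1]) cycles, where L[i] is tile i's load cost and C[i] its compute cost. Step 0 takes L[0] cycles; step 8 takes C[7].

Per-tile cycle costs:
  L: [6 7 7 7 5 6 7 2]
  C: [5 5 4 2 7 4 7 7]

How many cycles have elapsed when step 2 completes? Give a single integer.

k=0 load=t0/6c comp=- wait=6 total=6
k=1 load=t1/7c comp=t0/5c wait=7 total=13
k=2 load=t2/7c comp=t1/5c wait=7 total=20
k=3 load=t3/7c comp=t2/4c wait=7 total=27
k=4 load=t4/5c comp=t3/2c wait=5 total=32
k=5 load=t5/6c comp=t4/7c wait=7 total=39
k=6 load=t6/7c comp=t5/4c wait=7 total=46
k=7 load=t7/2c comp=t6/7c wait=7 total=53
k=8 load=- comp=t7/7c wait=7 total=60

end_cycle[2] = 20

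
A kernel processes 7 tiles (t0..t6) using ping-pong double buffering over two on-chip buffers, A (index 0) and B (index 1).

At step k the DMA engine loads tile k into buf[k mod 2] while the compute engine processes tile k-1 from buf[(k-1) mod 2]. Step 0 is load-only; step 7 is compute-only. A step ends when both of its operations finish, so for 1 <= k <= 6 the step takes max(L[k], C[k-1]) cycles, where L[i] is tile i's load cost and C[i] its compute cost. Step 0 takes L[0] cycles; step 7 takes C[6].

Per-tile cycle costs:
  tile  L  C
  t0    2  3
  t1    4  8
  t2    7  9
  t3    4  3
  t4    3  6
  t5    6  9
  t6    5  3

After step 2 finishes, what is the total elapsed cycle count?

[0] DMA t0→A (2c) ∥ CU idle ⇒ 2c, clock 2
[1] DMA t1→B (4c) ∥ CU A:t0 (3c) ⇒ 4c, clock 6
[2] DMA t2→A (7c) ∥ CU B:t1 (8c) ⇒ 8c, clock 14
[3] DMA t3→B (4c) ∥ CU A:t2 (9c) ⇒ 9c, clock 23
[4] DMA t4→A (3c) ∥ CU B:t3 (3c) ⇒ 3c, clock 26
[5] DMA t5→B (6c) ∥ CU A:t4 (6c) ⇒ 6c, clock 32
[6] DMA t6→A (5c) ∥ CU B:t5 (9c) ⇒ 9c, clock 41
[7] DMA idle ∥ CU A:t6 (3c) ⇒ 3c, clock 44

end_cycle[2] = 14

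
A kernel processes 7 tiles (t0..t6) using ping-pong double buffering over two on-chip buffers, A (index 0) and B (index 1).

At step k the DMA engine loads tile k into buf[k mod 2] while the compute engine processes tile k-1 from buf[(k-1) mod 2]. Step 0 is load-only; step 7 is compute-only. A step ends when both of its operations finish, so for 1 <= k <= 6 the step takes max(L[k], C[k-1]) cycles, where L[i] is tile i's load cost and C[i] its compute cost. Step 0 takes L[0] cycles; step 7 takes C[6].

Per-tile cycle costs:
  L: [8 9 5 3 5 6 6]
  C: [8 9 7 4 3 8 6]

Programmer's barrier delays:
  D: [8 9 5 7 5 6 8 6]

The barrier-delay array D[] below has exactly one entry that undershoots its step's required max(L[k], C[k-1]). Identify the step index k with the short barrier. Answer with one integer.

hazard at step 2

step 0: need L[0]=8 = 8; D[0]=8 ok
step 1: need max(L[1]=9,C[0]=8) = 9; D[1]=9 ok
step 2: need max(L[2]=5,C[1]=9) = 9; D[2]=5 SHORT
step 3: need max(L[3]=3,C[2]=7) = 7; D[3]=7 ok
step 4: need max(L[4]=5,C[3]=4) = 5; D[4]=5 ok
step 5: need max(L[5]=6,C[4]=3) = 6; D[5]=6 ok
step 6: need max(L[6]=6,C[5]=8) = 8; D[6]=8 ok
step 7: need C[6]=6 = 6; D[7]=6 ok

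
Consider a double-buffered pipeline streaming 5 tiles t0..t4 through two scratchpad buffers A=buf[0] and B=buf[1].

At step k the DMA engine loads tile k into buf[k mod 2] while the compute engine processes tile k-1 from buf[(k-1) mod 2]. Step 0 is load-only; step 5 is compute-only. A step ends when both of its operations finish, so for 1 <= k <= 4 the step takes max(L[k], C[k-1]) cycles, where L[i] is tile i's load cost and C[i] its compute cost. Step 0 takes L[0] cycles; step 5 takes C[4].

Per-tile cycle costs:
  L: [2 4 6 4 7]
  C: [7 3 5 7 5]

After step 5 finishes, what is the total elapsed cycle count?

step 0: L[0]=2 → dur=2, Σ=2 | A=load:t0 B=idle [load-only]
step 1: L[1]=4 C[0]=7 → dur=7, Σ=9 | A=compute:t0 B=load:t1 [compute-bound]
step 2: L[2]=6 C[1]=3 → dur=6, Σ=15 | A=load:t2 B=compute:t1 [load-bound]
step 3: L[3]=4 C[2]=5 → dur=5, Σ=20 | A=compute:t2 B=load:t3 [compute-bound]
step 4: L[4]=7 C[3]=7 → dur=7, Σ=27 | A=load:t4 B=compute:t3 [tied]
step 5: C[4]=5 → dur=5, Σ=32 | A=compute:t4 B=idle [compute-only]

end_cycle[5] = 32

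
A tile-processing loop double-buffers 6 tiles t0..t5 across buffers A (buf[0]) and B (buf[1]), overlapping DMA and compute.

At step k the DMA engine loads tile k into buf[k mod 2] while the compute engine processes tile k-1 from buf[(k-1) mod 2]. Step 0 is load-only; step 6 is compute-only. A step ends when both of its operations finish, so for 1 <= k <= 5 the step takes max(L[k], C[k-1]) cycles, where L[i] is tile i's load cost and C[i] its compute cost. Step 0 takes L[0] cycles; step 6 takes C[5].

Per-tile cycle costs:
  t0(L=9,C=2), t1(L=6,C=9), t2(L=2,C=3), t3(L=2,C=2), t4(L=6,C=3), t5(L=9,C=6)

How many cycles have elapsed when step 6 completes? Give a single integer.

  0. 9=9c; end=9; A:t0 B:-
  1. max(6,2)=6c; end=15; A:t0 B:t1
  2. max(2,9)=9c; end=24; A:t2 B:t1
  3. max(2,3)=3c; end=27; A:t2 B:t3
  4. max(6,2)=6c; end=33; A:t4 B:t3
  5. max(9,3)=9c; end=42; A:t4 B:t5
  6. 6=6c; end=48; A:t4 B:t5

end_cycle[6] = 48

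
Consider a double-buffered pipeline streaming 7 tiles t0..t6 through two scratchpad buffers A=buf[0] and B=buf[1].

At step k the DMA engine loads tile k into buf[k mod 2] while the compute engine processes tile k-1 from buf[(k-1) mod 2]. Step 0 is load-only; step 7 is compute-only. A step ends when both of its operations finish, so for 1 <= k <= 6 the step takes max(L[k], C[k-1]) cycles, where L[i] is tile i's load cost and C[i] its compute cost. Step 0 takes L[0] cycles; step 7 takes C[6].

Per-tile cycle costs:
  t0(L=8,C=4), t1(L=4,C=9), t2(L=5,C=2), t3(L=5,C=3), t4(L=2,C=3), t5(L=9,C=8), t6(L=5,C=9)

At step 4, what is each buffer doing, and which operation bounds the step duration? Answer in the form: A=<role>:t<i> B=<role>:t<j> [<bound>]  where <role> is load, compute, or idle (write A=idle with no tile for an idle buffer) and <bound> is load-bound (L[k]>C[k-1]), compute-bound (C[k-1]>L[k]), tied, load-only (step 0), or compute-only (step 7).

  0. 8=8c; end=8; A:t0 B:-
  1. max(4,4)=4c; end=12; A:t0 B:t1
  2. max(5,9)=9c; end=21; A:t2 B:t1
  3. max(5,2)=5c; end=26; A:t2 B:t3
  4. max(2,3)=3c; end=29; A:t4 B:t3
  5. max(9,3)=9c; end=38; A:t4 B:t5
  6. max(5,8)=8c; end=46; A:t6 B:t5
  7. 9=9c; end=55; A:t6 B:t5

step 4: A=load:t4 B=compute:t3 [compute-bound]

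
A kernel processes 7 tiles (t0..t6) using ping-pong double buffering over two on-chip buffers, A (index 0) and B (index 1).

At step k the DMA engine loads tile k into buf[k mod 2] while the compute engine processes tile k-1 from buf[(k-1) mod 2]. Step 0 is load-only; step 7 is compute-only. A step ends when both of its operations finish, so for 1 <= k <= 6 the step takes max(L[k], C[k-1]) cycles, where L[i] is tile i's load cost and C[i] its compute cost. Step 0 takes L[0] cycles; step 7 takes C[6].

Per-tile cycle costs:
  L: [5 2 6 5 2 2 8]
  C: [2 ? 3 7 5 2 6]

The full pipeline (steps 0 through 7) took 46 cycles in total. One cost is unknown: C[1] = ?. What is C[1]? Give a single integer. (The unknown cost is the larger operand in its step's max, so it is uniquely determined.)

step 0 → dur = L[0]=5 = 5
step 1 → dur = max(L[1]=2, C[0]=2) = 2
step 2 → dur = max(L[2]=6, C[1]=?) = C[1]  (unknown; binding)
step 3 → dur = max(L[3]=5, C[2]=3) = 5
step 4 → dur = max(L[4]=2, C[3]=7) = 7
step 5 → dur = max(L[5]=2, C[4]=5) = 5
step 6 → dur = max(L[6]=8, C[5]=2) = 8
step 7 → dur = C[6]=6 = 6
sum of known step durations = 38
dur[2] = total - known = 46 - 38 = 8
C[1] is the binding max in step 2, so C[1] = dur[2] = 8

C[1] = 8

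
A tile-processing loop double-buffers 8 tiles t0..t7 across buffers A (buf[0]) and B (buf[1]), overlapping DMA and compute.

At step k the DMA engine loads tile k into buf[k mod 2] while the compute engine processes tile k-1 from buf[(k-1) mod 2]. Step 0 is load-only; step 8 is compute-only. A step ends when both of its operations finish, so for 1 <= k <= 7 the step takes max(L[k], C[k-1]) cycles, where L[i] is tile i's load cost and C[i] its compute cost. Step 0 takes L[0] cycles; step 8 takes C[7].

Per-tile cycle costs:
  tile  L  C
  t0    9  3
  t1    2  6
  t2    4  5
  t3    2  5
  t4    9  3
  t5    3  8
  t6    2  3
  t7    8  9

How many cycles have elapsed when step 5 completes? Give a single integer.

step 0: L[0]=9 → dur=9, Σ=9 | A=load:t0 B=idle [load-only]
step 1: L[1]=2 C[0]=3 → dur=3, Σ=12 | A=compute:t0 B=load:t1 [compute-bound]
step 2: L[2]=4 C[1]=6 → dur=6, Σ=18 | A=load:t2 B=compute:t1 [compute-bound]
step 3: L[3]=2 C[2]=5 → dur=5, Σ=23 | A=compute:t2 B=load:t3 [compute-bound]
step 4: L[4]=9 C[3]=5 → dur=9, Σ=32 | A=load:t4 B=compute:t3 [load-bound]
step 5: L[5]=3 C[4]=3 → dur=3, Σ=35 | A=compute:t4 B=load:t5 [tied]
step 6: L[6]=2 C[5]=8 → dur=8, Σ=43 | A=load:t6 B=compute:t5 [compute-bound]
step 7: L[7]=8 C[6]=3 → dur=8, Σ=51 | A=compute:t6 B=load:t7 [load-bound]
step 8: C[7]=9 → dur=9, Σ=60 | A=idle B=compute:t7 [compute-only]

end_cycle[5] = 35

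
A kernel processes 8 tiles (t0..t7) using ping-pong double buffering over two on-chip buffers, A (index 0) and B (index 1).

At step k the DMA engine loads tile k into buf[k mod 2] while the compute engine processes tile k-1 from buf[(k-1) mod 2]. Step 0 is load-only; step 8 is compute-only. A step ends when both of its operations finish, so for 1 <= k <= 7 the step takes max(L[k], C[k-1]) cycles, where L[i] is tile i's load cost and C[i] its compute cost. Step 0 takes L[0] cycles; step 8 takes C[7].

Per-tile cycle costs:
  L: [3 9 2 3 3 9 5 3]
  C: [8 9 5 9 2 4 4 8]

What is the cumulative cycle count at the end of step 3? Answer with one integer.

end_cycle[3] = 26

step 0: L[0]=3 → dur=3, Σ=3 | A=load:t0 B=idle [load-only]
step 1: L[1]=9 C[0]=8 → dur=9, Σ=12 | A=compute:t0 B=load:t1 [load-bound]
step 2: L[2]=2 C[1]=9 → dur=9, Σ=21 | A=load:t2 B=compute:t1 [compute-bound]
step 3: L[3]=3 C[2]=5 → dur=5, Σ=26 | A=compute:t2 B=load:t3 [compute-bound]
step 4: L[4]=3 C[3]=9 → dur=9, Σ=35 | A=load:t4 B=compute:t3 [compute-bound]
step 5: L[5]=9 C[4]=2 → dur=9, Σ=44 | A=compute:t4 B=load:t5 [load-bound]
step 6: L[6]=5 C[5]=4 → dur=5, Σ=49 | A=load:t6 B=compute:t5 [load-bound]
step 7: L[7]=3 C[6]=4 → dur=4, Σ=53 | A=compute:t6 B=load:t7 [compute-bound]
step 8: C[7]=8 → dur=8, Σ=61 | A=idle B=compute:t7 [compute-only]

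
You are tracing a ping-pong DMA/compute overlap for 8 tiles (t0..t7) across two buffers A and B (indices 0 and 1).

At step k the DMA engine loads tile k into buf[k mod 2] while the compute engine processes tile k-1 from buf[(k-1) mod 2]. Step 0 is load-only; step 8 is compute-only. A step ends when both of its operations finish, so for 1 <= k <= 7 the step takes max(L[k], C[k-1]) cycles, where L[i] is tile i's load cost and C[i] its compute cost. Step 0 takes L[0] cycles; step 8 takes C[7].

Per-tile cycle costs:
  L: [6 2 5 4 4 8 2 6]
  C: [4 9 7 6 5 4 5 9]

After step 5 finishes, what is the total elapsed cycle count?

k=0 load=t0/6c comp=- wait=6 total=6
k=1 load=t1/2c comp=t0/4c wait=4 total=10
k=2 load=t2/5c comp=t1/9c wait=9 total=19
k=3 load=t3/4c comp=t2/7c wait=7 total=26
k=4 load=t4/4c comp=t3/6c wait=6 total=32
k=5 load=t5/8c comp=t4/5c wait=8 total=40
k=6 load=t6/2c comp=t5/4c wait=4 total=44
k=7 load=t7/6c comp=t6/5c wait=6 total=50
k=8 load=- comp=t7/9c wait=9 total=59

end_cycle[5] = 40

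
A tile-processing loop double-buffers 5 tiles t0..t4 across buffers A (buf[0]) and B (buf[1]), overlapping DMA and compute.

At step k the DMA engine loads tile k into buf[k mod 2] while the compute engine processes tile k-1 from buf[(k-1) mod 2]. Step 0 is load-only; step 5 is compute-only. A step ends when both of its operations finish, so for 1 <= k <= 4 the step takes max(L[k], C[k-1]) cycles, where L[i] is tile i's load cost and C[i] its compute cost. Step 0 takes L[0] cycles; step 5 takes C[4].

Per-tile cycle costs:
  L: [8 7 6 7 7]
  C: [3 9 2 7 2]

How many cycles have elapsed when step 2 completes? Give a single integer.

end_cycle[2] = 24

step 0: L[0]=8 → dur=8, Σ=8 | A=load:t0 B=idle [load-only]
step 1: L[1]=7 C[0]=3 → dur=7, Σ=15 | A=compute:t0 B=load:t1 [load-bound]
step 2: L[2]=6 C[1]=9 → dur=9, Σ=24 | A=load:t2 B=compute:t1 [compute-bound]
step 3: L[3]=7 C[2]=2 → dur=7, Σ=31 | A=compute:t2 B=load:t3 [load-bound]
step 4: L[4]=7 C[3]=7 → dur=7, Σ=38 | A=load:t4 B=compute:t3 [tied]
step 5: C[4]=2 → dur=2, Σ=40 | A=compute:t4 B=idle [compute-only]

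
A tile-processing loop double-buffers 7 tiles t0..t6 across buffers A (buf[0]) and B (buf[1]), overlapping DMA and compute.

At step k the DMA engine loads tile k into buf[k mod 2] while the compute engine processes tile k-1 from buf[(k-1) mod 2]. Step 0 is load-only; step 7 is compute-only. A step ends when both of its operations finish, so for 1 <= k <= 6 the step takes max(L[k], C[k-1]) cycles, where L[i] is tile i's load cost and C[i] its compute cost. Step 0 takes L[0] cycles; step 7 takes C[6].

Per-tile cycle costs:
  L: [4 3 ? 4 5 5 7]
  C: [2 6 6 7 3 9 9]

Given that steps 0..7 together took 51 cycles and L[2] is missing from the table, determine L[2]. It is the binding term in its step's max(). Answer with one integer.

L[2] = 8

step 0 = dur = L[0]=4 = 4
step 1 = dur = max(L[1]=3, C[0]=2) = 3
step 2 = dur = max(L[2]=?, C[1]=6) = L[2]  (unknown; binding)
step 3 = dur = max(L[3]=4, C[2]=6) = 6
step 4 = dur = max(L[4]=5, C[3]=7) = 7
step 5 = dur = max(L[5]=5, C[4]=3) = 5
step 6 = dur = max(L[6]=7, C[5]=9) = 9
step 7 = dur = C[6]=9 = 9
sum of known step durations = 43
dur[2] = total - known = 51 - 43 = 8
L[2] is the binding max in step 2, so L[2] = dur[2] = 8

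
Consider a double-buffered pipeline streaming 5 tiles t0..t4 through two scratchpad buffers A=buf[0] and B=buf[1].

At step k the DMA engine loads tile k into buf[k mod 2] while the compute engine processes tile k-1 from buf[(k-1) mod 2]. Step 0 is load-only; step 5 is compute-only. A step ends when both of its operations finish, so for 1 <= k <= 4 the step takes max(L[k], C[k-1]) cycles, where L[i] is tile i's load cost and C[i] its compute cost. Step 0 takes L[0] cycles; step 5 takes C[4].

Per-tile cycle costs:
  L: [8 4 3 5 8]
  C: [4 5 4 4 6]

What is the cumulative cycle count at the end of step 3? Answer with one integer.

  0. 8=8c; end=8; A:t0 B:-
  1. max(4,4)=4c; end=12; A:t0 B:t1
  2. max(3,5)=5c; end=17; A:t2 B:t1
  3. max(5,4)=5c; end=22; A:t2 B:t3
  4. max(8,4)=8c; end=30; A:t4 B:t3
  5. 6=6c; end=36; A:t4 B:t3

end_cycle[3] = 22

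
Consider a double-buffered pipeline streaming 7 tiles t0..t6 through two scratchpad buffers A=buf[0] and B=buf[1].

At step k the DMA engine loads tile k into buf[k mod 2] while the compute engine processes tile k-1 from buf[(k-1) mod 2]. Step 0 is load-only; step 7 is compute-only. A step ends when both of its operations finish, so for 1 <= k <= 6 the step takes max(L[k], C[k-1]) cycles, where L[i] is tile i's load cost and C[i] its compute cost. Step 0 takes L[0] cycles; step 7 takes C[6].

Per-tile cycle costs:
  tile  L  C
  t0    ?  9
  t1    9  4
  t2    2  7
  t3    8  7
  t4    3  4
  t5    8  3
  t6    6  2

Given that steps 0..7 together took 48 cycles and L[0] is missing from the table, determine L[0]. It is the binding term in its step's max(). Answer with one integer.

step 0 → dur = L[0]=? = L[0]  (unknown; binding)
step 1 → dur = max(L[1]=9, C[0]=9) = 9
step 2 → dur = max(L[2]=2, C[1]=4) = 4
step 3 → dur = max(L[3]=8, C[2]=7) = 8
step 4 → dur = max(L[4]=3, C[3]=7) = 7
step 5 → dur = max(L[5]=8, C[4]=4) = 8
step 6 → dur = max(L[6]=6, C[5]=3) = 6
step 7 → dur = C[6]=2 = 2
sum of known step durations = 44
dur[0] = total - known = 48 - 44 = 4
L[0] is the binding max in step 0, so L[0] = dur[0] = 4

L[0] = 4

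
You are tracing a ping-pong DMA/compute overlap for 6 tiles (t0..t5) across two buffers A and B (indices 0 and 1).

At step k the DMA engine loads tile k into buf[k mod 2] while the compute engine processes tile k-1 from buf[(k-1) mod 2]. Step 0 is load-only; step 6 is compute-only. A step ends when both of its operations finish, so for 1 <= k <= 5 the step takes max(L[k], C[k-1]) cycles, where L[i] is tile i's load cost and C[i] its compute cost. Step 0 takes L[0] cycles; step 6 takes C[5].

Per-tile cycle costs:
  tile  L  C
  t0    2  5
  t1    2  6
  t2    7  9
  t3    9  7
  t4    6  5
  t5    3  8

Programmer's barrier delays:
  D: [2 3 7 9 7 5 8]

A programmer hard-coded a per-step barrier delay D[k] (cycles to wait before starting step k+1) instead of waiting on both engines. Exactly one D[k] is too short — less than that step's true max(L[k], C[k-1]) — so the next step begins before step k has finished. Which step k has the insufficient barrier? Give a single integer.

hazard at step 1

step 0: need L[0]=2 = 2; D[0]=2 ok
step 1: need max(L[1]=2,C[0]=5) = 5; D[1]=3 SHORT
step 2: need max(L[2]=7,C[1]=6) = 7; D[2]=7 ok
step 3: need max(L[3]=9,C[2]=9) = 9; D[3]=9 ok
step 4: need max(L[4]=6,C[3]=7) = 7; D[4]=7 ok
step 5: need max(L[5]=3,C[4]=5) = 5; D[5]=5 ok
step 6: need C[5]=8 = 8; D[6]=8 ok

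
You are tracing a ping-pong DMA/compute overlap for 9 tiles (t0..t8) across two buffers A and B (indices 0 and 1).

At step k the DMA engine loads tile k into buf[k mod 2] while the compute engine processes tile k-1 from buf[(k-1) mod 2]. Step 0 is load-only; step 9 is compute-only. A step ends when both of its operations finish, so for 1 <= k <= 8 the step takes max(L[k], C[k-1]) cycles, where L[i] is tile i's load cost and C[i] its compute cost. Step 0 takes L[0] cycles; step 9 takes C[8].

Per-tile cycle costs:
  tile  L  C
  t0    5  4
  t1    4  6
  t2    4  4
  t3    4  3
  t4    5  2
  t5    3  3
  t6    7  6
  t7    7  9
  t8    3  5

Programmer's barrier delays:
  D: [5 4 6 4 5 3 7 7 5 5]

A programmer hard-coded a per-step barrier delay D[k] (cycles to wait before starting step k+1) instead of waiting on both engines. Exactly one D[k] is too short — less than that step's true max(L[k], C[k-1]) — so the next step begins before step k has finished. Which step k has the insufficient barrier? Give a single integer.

step 0: need L[0]=5 = 5; D[0]=5 ok
step 1: need max(L[1]=4,C[0]=4) = 4; D[1]=4 ok
step 2: need max(L[2]=4,C[1]=6) = 6; D[2]=6 ok
step 3: need max(L[3]=4,C[2]=4) = 4; D[3]=4 ok
step 4: need max(L[4]=5,C[3]=3) = 5; D[4]=5 ok
step 5: need max(L[5]=3,C[4]=2) = 3; D[5]=3 ok
step 6: need max(L[6]=7,C[5]=3) = 7; D[6]=7 ok
step 7: need max(L[7]=7,C[6]=6) = 7; D[7]=7 ok
step 8: need max(L[8]=3,C[7]=9) = 9; D[8]=5 SHORT
step 9: need C[8]=5 = 5; D[9]=5 ok

hazard at step 8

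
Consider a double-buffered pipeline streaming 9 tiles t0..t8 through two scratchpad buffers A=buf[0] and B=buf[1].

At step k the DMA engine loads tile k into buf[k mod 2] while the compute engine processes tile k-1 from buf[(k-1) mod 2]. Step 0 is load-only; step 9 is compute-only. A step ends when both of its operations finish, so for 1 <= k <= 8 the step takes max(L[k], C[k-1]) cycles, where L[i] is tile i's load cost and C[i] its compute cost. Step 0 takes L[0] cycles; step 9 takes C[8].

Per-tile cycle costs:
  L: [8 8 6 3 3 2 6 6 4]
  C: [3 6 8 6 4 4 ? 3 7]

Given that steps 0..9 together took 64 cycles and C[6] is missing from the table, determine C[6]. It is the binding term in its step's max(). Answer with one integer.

C[6] = 7

step 0 = dur = L[0]=8 = 8
step 1 = dur = max(L[1]=8, C[0]=3) = 8
step 2 = dur = max(L[2]=6, C[1]=6) = 6
step 3 = dur = max(L[3]=3, C[2]=8) = 8
step 4 = dur = max(L[4]=3, C[3]=6) = 6
step 5 = dur = max(L[5]=2, C[4]=4) = 4
step 6 = dur = max(L[6]=6, C[5]=4) = 6
step 7 = dur = max(L[7]=6, C[6]=?) = C[6]  (unknown; binding)
step 8 = dur = max(L[8]=4, C[7]=3) = 4
step 9 = dur = C[8]=7 = 7
sum of known step durations = 57
dur[7] = total - known = 64 - 57 = 7
C[6] is the binding max in step 7, so C[6] = dur[7] = 7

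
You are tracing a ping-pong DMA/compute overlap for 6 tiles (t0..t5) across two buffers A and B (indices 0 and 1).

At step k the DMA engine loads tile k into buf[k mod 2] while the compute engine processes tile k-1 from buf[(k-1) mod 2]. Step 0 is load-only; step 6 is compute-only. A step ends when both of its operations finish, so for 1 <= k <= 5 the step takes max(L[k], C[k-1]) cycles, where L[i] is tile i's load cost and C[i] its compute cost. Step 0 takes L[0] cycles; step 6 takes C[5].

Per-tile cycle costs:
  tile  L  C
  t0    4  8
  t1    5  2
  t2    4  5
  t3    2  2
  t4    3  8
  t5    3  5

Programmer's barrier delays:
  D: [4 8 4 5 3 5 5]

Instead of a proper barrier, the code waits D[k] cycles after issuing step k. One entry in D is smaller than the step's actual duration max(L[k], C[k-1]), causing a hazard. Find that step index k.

hazard at step 5

k=0 barrier L[0]=4→4c, D[0]=4 ok
k=1 barrier max(L[1]=5,C[0]=8)→8c, D[1]=8 ok
k=2 barrier max(L[2]=4,C[1]=2)→4c, D[2]=4 ok
k=3 barrier max(L[3]=2,C[2]=5)→5c, D[3]=5 ok
k=4 barrier max(L[4]=3,C[3]=2)→3c, D[4]=3 ok
k=5 barrier max(L[5]=3,C[4]=8)→8c, D[5]=5 SHORT
k=6 barrier C[5]=5→5c, D[6]=5 ok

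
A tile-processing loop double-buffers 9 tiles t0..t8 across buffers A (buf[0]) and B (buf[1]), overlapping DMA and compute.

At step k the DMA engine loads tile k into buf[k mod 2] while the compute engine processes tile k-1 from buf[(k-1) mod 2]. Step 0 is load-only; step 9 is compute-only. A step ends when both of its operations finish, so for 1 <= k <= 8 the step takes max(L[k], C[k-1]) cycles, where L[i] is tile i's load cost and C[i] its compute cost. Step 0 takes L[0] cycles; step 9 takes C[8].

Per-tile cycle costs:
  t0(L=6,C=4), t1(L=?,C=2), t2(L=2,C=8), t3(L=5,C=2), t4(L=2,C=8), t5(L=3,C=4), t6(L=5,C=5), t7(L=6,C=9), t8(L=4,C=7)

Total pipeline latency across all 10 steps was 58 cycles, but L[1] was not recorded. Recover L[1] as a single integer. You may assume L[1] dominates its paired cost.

step 0 → dur = L[0]=6 = 6
step 1 → dur = max(L[1]=?, C[0]=4) = L[1]  (unknown; binding)
step 2 → dur = max(L[2]=2, C[1]=2) = 2
step 3 → dur = max(L[3]=5, C[2]=8) = 8
step 4 → dur = max(L[4]=2, C[3]=2) = 2
step 5 → dur = max(L[5]=3, C[4]=8) = 8
step 6 → dur = max(L[6]=5, C[5]=4) = 5
step 7 → dur = max(L[7]=6, C[6]=5) = 6
step 8 → dur = max(L[8]=4, C[7]=9) = 9
step 9 → dur = C[8]=7 = 7
sum of known step durations = 53
dur[1] = total - known = 58 - 53 = 5
L[1] is the binding max in step 1, so L[1] = dur[1] = 5

L[1] = 5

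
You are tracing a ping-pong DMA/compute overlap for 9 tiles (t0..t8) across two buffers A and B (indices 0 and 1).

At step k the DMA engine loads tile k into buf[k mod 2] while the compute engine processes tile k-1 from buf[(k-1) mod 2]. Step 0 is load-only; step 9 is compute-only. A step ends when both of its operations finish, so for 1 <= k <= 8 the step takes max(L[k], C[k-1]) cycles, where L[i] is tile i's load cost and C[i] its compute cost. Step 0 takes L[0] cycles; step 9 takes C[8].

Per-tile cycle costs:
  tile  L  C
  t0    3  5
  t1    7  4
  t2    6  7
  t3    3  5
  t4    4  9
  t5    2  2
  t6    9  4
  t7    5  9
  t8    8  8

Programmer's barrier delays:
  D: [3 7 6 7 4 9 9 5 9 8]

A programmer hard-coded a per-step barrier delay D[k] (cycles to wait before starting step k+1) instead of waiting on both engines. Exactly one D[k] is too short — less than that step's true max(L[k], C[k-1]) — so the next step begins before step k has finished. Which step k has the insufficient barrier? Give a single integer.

hazard at step 4

k=0 barrier L[0]=3→3c, D[0]=3 ok
k=1 barrier max(L[1]=7,C[0]=5)→7c, D[1]=7 ok
k=2 barrier max(L[2]=6,C[1]=4)→6c, D[2]=6 ok
k=3 barrier max(L[3]=3,C[2]=7)→7c, D[3]=7 ok
k=4 barrier max(L[4]=4,C[3]=5)→5c, D[4]=4 SHORT
k=5 barrier max(L[5]=2,C[4]=9)→9c, D[5]=9 ok
k=6 barrier max(L[6]=9,C[5]=2)→9c, D[6]=9 ok
k=7 barrier max(L[7]=5,C[6]=4)→5c, D[7]=5 ok
k=8 barrier max(L[8]=8,C[7]=9)→9c, D[8]=9 ok
k=9 barrier C[8]=8→8c, D[9]=8 ok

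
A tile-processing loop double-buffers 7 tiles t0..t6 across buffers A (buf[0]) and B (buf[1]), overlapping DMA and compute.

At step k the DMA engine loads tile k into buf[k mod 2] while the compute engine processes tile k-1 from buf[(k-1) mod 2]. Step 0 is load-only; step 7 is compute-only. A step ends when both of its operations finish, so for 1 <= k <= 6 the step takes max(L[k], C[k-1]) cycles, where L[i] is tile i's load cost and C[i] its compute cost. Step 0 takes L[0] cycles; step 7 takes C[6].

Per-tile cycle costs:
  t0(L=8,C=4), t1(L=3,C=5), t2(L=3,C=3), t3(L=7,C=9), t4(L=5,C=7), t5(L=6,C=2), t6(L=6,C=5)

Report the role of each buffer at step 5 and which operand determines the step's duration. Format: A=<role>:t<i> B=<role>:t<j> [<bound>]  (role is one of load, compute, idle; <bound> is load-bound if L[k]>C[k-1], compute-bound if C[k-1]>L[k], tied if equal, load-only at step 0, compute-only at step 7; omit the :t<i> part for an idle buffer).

step 5: A=compute:t4 B=load:t5 [compute-bound]

[0] DMA t0→A (8c) ∥ CU idle ⇒ 8c, clock 8
[1] DMA t1→B (3c) ∥ CU A:t0 (4c) ⇒ 4c, clock 12
[2] DMA t2→A (3c) ∥ CU B:t1 (5c) ⇒ 5c, clock 17
[3] DMA t3→B (7c) ∥ CU A:t2 (3c) ⇒ 7c, clock 24
[4] DMA t4→A (5c) ∥ CU B:t3 (9c) ⇒ 9c, clock 33
[5] DMA t5→B (6c) ∥ CU A:t4 (7c) ⇒ 7c, clock 40
[6] DMA t6→A (6c) ∥ CU B:t5 (2c) ⇒ 6c, clock 46
[7] DMA idle ∥ CU A:t6 (5c) ⇒ 5c, clock 51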